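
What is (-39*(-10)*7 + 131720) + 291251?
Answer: 425701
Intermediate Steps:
(-39*(-10)*7 + 131720) + 291251 = (390*7 + 131720) + 291251 = (2730 + 131720) + 291251 = 134450 + 291251 = 425701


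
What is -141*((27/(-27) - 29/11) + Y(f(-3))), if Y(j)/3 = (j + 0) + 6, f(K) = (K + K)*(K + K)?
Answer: -189786/11 ≈ -17253.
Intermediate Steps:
f(K) = 4*K² (f(K) = (2*K)*(2*K) = 4*K²)
Y(j) = 18 + 3*j (Y(j) = 3*((j + 0) + 6) = 3*(j + 6) = 3*(6 + j) = 18 + 3*j)
-141*((27/(-27) - 29/11) + Y(f(-3))) = -141*((27/(-27) - 29/11) + (18 + 3*(4*(-3)²))) = -141*((27*(-1/27) - 29*1/11) + (18 + 3*(4*9))) = -141*((-1 - 29/11) + (18 + 3*36)) = -141*(-40/11 + (18 + 108)) = -141*(-40/11 + 126) = -141*1346/11 = -189786/11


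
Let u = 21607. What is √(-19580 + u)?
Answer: √2027 ≈ 45.022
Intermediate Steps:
√(-19580 + u) = √(-19580 + 21607) = √2027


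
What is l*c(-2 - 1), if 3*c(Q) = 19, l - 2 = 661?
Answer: 4199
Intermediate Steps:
l = 663 (l = 2 + 661 = 663)
c(Q) = 19/3 (c(Q) = (⅓)*19 = 19/3)
l*c(-2 - 1) = 663*(19/3) = 4199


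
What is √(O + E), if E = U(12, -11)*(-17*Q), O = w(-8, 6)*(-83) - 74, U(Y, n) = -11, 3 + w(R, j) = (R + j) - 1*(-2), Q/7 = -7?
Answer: 2*I*√2247 ≈ 94.805*I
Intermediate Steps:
Q = -49 (Q = 7*(-7) = -49)
w(R, j) = -1 + R + j (w(R, j) = -3 + ((R + j) - 1*(-2)) = -3 + ((R + j) + 2) = -3 + (2 + R + j) = -1 + R + j)
O = 175 (O = (-1 - 8 + 6)*(-83) - 74 = -3*(-83) - 74 = 249 - 74 = 175)
E = -9163 (E = -(-187)*(-49) = -11*833 = -9163)
√(O + E) = √(175 - 9163) = √(-8988) = 2*I*√2247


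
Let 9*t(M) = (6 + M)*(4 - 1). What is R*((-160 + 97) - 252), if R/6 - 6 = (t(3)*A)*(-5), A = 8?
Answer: 215460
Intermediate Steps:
t(M) = 2 + M/3 (t(M) = ((6 + M)*(4 - 1))/9 = ((6 + M)*3)/9 = (18 + 3*M)/9 = 2 + M/3)
R = -684 (R = 36 + 6*(((2 + (⅓)*3)*8)*(-5)) = 36 + 6*(((2 + 1)*8)*(-5)) = 36 + 6*((3*8)*(-5)) = 36 + 6*(24*(-5)) = 36 + 6*(-120) = 36 - 720 = -684)
R*((-160 + 97) - 252) = -684*((-160 + 97) - 252) = -684*(-63 - 252) = -684*(-315) = 215460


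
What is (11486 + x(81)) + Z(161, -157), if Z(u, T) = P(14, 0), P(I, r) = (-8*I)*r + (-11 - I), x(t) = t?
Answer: 11542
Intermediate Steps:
P(I, r) = -11 - I - 8*I*r (P(I, r) = -8*I*r + (-11 - I) = -11 - I - 8*I*r)
Z(u, T) = -25 (Z(u, T) = -11 - 1*14 - 8*14*0 = -11 - 14 + 0 = -25)
(11486 + x(81)) + Z(161, -157) = (11486 + 81) - 25 = 11567 - 25 = 11542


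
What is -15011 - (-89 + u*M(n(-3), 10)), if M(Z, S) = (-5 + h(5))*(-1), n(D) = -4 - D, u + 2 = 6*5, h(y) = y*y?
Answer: -14362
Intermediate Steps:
h(y) = y²
u = 28 (u = -2 + 6*5 = -2 + 30 = 28)
M(Z, S) = -20 (M(Z, S) = (-5 + 5²)*(-1) = (-5 + 25)*(-1) = 20*(-1) = -20)
-15011 - (-89 + u*M(n(-3), 10)) = -15011 - (-89 + 28*(-20)) = -15011 - (-89 - 560) = -15011 - 1*(-649) = -15011 + 649 = -14362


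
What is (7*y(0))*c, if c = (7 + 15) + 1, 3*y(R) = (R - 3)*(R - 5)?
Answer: 805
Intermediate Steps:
y(R) = (-5 + R)*(-3 + R)/3 (y(R) = ((R - 3)*(R - 5))/3 = ((-3 + R)*(-5 + R))/3 = ((-5 + R)*(-3 + R))/3 = (-5 + R)*(-3 + R)/3)
c = 23 (c = 22 + 1 = 23)
(7*y(0))*c = (7*(5 - 8/3*0 + (⅓)*0²))*23 = (7*(5 + 0 + (⅓)*0))*23 = (7*(5 + 0 + 0))*23 = (7*5)*23 = 35*23 = 805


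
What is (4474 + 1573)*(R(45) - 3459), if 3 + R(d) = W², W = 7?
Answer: -20638411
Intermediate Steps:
R(d) = 46 (R(d) = -3 + 7² = -3 + 49 = 46)
(4474 + 1573)*(R(45) - 3459) = (4474 + 1573)*(46 - 3459) = 6047*(-3413) = -20638411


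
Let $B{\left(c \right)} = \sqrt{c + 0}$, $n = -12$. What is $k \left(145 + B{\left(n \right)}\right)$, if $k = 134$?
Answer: $19430 + 268 i \sqrt{3} \approx 19430.0 + 464.19 i$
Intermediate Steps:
$B{\left(c \right)} = \sqrt{c}$
$k \left(145 + B{\left(n \right)}\right) = 134 \left(145 + \sqrt{-12}\right) = 134 \left(145 + 2 i \sqrt{3}\right) = 19430 + 268 i \sqrt{3}$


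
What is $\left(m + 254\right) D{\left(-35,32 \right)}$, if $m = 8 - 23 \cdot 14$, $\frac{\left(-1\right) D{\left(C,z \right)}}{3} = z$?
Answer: $5760$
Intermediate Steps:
$D{\left(C,z \right)} = - 3 z$
$m = -314$ ($m = 8 - 322 = -314$)
$\left(m + 254\right) D{\left(-35,32 \right)} = \left(-314 + 254\right) \left(\left(-3\right) 32\right) = \left(-60\right) \left(-96\right) = 5760$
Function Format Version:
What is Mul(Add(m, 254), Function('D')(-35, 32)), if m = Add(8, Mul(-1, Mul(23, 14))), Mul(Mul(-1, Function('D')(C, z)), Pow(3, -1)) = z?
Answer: 5760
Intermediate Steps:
Function('D')(C, z) = Mul(-3, z)
m = -314 (m = Add(8, Mul(-1, 322)) = Add(8, -322) = -314)
Mul(Add(m, 254), Function('D')(-35, 32)) = Mul(Add(-314, 254), Mul(-3, 32)) = Mul(-60, -96) = 5760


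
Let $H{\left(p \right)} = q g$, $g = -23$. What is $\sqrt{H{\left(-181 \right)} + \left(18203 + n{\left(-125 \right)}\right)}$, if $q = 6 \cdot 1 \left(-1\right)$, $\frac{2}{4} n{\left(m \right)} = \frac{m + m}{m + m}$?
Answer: $\sqrt{18343} \approx 135.44$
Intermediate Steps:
$n{\left(m \right)} = 2$ ($n{\left(m \right)} = 2 \frac{m + m}{m + m} = 2 \frac{2 m}{2 m} = 2 \cdot 2 m \frac{1}{2 m} = 2 \cdot 1 = 2$)
$q = -6$ ($q = 6 \left(-1\right) = -6$)
$H{\left(p \right)} = 138$ ($H{\left(p \right)} = \left(-6\right) \left(-23\right) = 138$)
$\sqrt{H{\left(-181 \right)} + \left(18203 + n{\left(-125 \right)}\right)} = \sqrt{138 + \left(18203 + 2\right)} = \sqrt{138 + 18205} = \sqrt{18343}$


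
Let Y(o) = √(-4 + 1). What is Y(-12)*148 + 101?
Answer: 101 + 148*I*√3 ≈ 101.0 + 256.34*I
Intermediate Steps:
Y(o) = I*√3 (Y(o) = √(-3) = I*√3)
Y(-12)*148 + 101 = (I*√3)*148 + 101 = 148*I*√3 + 101 = 101 + 148*I*√3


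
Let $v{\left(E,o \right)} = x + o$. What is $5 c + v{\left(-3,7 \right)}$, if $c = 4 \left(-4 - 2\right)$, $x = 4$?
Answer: $-109$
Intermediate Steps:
$c = -24$ ($c = 4 \left(-4 - 2\right) = 4 \left(-6\right) = -24$)
$v{\left(E,o \right)} = 4 + o$
$5 c + v{\left(-3,7 \right)} = 5 \left(-24\right) + \left(4 + 7\right) = -120 + 11 = -109$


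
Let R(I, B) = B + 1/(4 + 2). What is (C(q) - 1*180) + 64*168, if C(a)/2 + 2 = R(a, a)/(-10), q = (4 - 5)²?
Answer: 317033/30 ≈ 10568.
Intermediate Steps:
q = 1 (q = (-1)² = 1)
R(I, B) = ⅙ + B (R(I, B) = B + 1/6 = B + ⅙ = ⅙ + B)
C(a) = -121/30 - a/5 (C(a) = -4 + 2*((⅙ + a)/(-10)) = -4 + 2*((⅙ + a)*(-⅒)) = -4 + 2*(-1/60 - a/10) = -4 + (-1/30 - a/5) = -121/30 - a/5)
(C(q) - 1*180) + 64*168 = ((-121/30 - ⅕*1) - 1*180) + 64*168 = ((-121/30 - ⅕) - 180) + 10752 = (-127/30 - 180) + 10752 = -5527/30 + 10752 = 317033/30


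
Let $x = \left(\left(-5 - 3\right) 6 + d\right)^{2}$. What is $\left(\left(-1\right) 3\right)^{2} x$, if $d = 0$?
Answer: $20736$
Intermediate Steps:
$x = 2304$ ($x = \left(\left(-5 - 3\right) 6 + 0\right)^{2} = \left(\left(-8\right) 6 + 0\right)^{2} = \left(-48 + 0\right)^{2} = \left(-48\right)^{2} = 2304$)
$\left(\left(-1\right) 3\right)^{2} x = \left(\left(-1\right) 3\right)^{2} \cdot 2304 = \left(-3\right)^{2} \cdot 2304 = 9 \cdot 2304 = 20736$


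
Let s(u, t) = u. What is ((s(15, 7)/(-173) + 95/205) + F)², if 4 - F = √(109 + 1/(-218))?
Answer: 1405524456937/10967721482 - 31044*√5179898/773137 ≈ 36.765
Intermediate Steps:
F = 4 - √5179898/218 (F = 4 - √(109 + 1/(-218)) = 4 - √(109 - 1/218) = 4 - √(23761/218) = 4 - √5179898/218 ≈ -6.4401)
((s(15, 7)/(-173) + 95/205) + F)² = ((15/(-173) + 95/205) + (4 - √5179898/218))² = ((15*(-1/173) + 95*(1/205)) + (4 - √5179898/218))² = ((-15/173 + 19/41) + (4 - √5179898/218))² = (2672/7093 + (4 - √5179898/218))² = (31044/7093 - √5179898/218)²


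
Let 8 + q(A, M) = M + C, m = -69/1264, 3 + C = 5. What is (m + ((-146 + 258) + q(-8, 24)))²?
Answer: 26978391001/1597696 ≈ 16886.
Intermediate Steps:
C = 2 (C = -3 + 5 = 2)
m = -69/1264 (m = -69*1/1264 = -69/1264 ≈ -0.054589)
q(A, M) = -6 + M (q(A, M) = -8 + (M + 2) = -8 + (2 + M) = -6 + M)
(m + ((-146 + 258) + q(-8, 24)))² = (-69/1264 + ((-146 + 258) + (-6 + 24)))² = (-69/1264 + (112 + 18))² = (-69/1264 + 130)² = (164251/1264)² = 26978391001/1597696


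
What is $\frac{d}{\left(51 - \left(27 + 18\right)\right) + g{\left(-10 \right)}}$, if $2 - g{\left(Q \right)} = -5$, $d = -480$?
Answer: $- \frac{480}{13} \approx -36.923$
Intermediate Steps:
$g{\left(Q \right)} = 7$ ($g{\left(Q \right)} = 2 - -5 = 2 + 5 = 7$)
$\frac{d}{\left(51 - \left(27 + 18\right)\right) + g{\left(-10 \right)}} = - \frac{480}{\left(51 - \left(27 + 18\right)\right) + 7} = - \frac{480}{\left(51 - 45\right) + 7} = - \frac{480}{6 + 7} = - \frac{480}{13}$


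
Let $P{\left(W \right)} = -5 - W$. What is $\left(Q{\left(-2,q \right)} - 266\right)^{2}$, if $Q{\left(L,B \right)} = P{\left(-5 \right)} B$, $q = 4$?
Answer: $70756$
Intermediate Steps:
$Q{\left(L,B \right)} = 0$ ($Q{\left(L,B \right)} = \left(-5 - -5\right) B = \left(-5 + 5\right) B = 0 B = 0$)
$\left(Q{\left(-2,q \right)} - 266\right)^{2} = \left(0 - 266\right)^{2} = \left(-266\right)^{2} = 70756$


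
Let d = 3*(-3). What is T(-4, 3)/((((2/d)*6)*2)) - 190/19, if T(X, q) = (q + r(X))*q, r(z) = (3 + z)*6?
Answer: -53/8 ≈ -6.6250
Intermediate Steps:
r(z) = 18 + 6*z
d = -9
T(X, q) = q*(18 + q + 6*X) (T(X, q) = (q + (18 + 6*X))*q = (18 + q + 6*X)*q = q*(18 + q + 6*X))
T(-4, 3)/((((2/d)*6)*2)) - 190/19 = (3*(18 + 3 + 6*(-4)))/((((2/(-9))*6)*2)) - 190/19 = (3*(18 + 3 - 24))/((((2*(-1/9))*6)*2)) - 190*1/19 = (3*(-3))/((-2/9*6*2)) - 10 = -9/((-4/3*2)) - 10 = -9/(-8/3) - 10 = -9*(-3/8) - 10 = 27/8 - 10 = -53/8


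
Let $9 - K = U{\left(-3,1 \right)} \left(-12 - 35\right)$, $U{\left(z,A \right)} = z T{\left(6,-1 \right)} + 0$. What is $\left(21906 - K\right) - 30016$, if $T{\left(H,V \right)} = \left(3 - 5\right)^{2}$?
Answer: $-7555$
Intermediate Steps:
$T{\left(H,V \right)} = 4$ ($T{\left(H,V \right)} = \left(-2\right)^{2} = 4$)
$U{\left(z,A \right)} = 4 z$ ($U{\left(z,A \right)} = z 4 + 0 = 4 z + 0 = 4 z$)
$K = -555$ ($K = 9 - 4 \left(-3\right) \left(-12 - 35\right) = 9 - \left(-12\right) \left(-47\right) = 9 - 564 = -555$)
$\left(21906 - K\right) - 30016 = \left(21906 - -555\right) - 30016 = \left(21906 + 555\right) - 30016 = 22461 - 30016 = -7555$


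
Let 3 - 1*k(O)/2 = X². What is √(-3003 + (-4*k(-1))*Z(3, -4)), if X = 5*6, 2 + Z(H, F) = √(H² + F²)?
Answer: 5*√741 ≈ 136.11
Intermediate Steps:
Z(H, F) = -2 + √(F² + H²) (Z(H, F) = -2 + √(H² + F²) = -2 + √(F² + H²))
X = 30
k(O) = -1794 (k(O) = 6 - 2*30² = 6 - 2*900 = 6 - 1800 = -1794)
√(-3003 + (-4*k(-1))*Z(3, -4)) = √(-3003 + (-4*(-1794))*(-2 + √((-4)² + 3²))) = √(-3003 + 7176*(-2 + √(16 + 9))) = √(-3003 + 7176*(-2 + √25)) = √(-3003 + 7176*(-2 + 5)) = √(-3003 + 7176*3) = √(-3003 + 21528) = √18525 = 5*√741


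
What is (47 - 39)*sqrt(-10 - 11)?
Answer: 8*I*sqrt(21) ≈ 36.661*I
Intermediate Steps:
(47 - 39)*sqrt(-10 - 11) = 8*sqrt(-21) = 8*(I*sqrt(21)) = 8*I*sqrt(21)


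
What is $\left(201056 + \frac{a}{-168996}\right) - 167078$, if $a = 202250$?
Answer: $\frac{2870971919}{84498} \approx 33977.0$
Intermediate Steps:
$\left(201056 + \frac{a}{-168996}\right) - 167078 = \left(201056 + \frac{202250}{-168996}\right) - 167078 = \left(201056 + 202250 \left(- \frac{1}{168996}\right)\right) - 167078 = \left(201056 - \frac{101125}{84498}\right) - 167078 = \frac{16988728763}{84498} - 167078 = \frac{2870971919}{84498}$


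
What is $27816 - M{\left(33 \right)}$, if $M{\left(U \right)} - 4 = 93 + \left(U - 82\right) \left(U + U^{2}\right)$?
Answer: $82697$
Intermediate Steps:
$M{\left(U \right)} = 97 + \left(-82 + U\right) \left(U + U^{2}\right)$ ($M{\left(U \right)} = 4 + \left(93 + \left(U - 82\right) \left(U + U^{2}\right)\right) = 4 + \left(93 + \left(-82 + U\right) \left(U + U^{2}\right)\right) = 97 + \left(-82 + U\right) \left(U + U^{2}\right)$)
$27816 - M{\left(33 \right)} = 27816 - \left(97 + 33^{3} - 2706 - 81 \cdot 33^{2}\right) = 27816 - \left(97 + 35937 - 2706 - 88209\right) = 27816 - -54881 = 27816 + 54881 = 82697$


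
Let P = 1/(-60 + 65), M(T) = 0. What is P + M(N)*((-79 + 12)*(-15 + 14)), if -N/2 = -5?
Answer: ⅕ ≈ 0.20000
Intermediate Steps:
N = 10 (N = -2*(-5) = 10)
P = ⅕ (P = 1/5 = ⅕ ≈ 0.20000)
P + M(N)*((-79 + 12)*(-15 + 14)) = ⅕ + 0*((-79 + 12)*(-15 + 14)) = ⅕ + 0*(-67*(-1)) = ⅕ + 0*67 = ⅕ + 0 = ⅕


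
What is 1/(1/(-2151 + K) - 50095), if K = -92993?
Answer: -95144/4766238681 ≈ -1.9962e-5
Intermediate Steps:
1/(1/(-2151 + K) - 50095) = 1/(1/(-2151 - 92993) - 50095) = 1/(1/(-95144) - 50095) = 1/(-1/95144 - 50095) = 1/(-4766238681/95144) = -95144/4766238681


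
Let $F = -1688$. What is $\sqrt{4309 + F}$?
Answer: $\sqrt{2621} \approx 51.196$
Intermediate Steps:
$\sqrt{4309 + F} = \sqrt{4309 - 1688} = \sqrt{2621}$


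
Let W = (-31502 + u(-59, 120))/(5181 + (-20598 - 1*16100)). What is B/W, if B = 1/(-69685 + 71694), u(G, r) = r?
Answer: 31517/63046438 ≈ 0.00049990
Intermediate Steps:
W = 31382/31517 (W = (-31502 + 120)/(5181 + (-20598 - 1*16100)) = -31382/(5181 + (-20598 - 16100)) = -31382/(5181 - 36698) = -31382/(-31517) = -31382*(-1/31517) = 31382/31517 ≈ 0.99572)
B = 1/2009 ≈ 0.00049776
B/W = 1/(2009*(31382/31517)) = (1/2009)*(31517/31382) = 31517/63046438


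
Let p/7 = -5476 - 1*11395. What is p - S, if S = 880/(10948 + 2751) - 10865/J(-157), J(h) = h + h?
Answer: -508141708097/4301486 ≈ -1.1813e+5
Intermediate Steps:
J(h) = 2*h
S = 149115955/4301486 (S = 880/(10948 + 2751) - 10865/(2*(-157)) = 880/13699 - 10865/(-314) = 880*(1/13699) - 10865*(-1/314) = 880/13699 + 10865/314 = 149115955/4301486 ≈ 34.666)
p = -118097 (p = 7*(-5476 - 1*11395) = 7*(-5476 - 11395) = 7*(-16871) = -118097)
p - S = -118097 - 1*149115955/4301486 = -118097 - 149115955/4301486 = -508141708097/4301486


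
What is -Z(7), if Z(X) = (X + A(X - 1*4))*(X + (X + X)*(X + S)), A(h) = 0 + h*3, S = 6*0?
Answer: -1680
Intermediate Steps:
S = 0
A(h) = 3*h (A(h) = 0 + 3*h = 3*h)
Z(X) = (-12 + 4*X)*(X + 2*X²) (Z(X) = (X + 3*(X - 1*4))*(X + (X + X)*(X + 0)) = (X + 3*(X - 4))*(X + (2*X)*X) = (X + 3*(-4 + X))*(X + 2*X²) = (X + (-12 + 3*X))*(X + 2*X²) = (-12 + 4*X)*(X + 2*X²))
-Z(7) = -4*7*(-3 - 5*7 + 2*7²) = -4*7*(-3 - 35 + 2*49) = -4*7*(-3 - 35 + 98) = -4*7*60 = -1*1680 = -1680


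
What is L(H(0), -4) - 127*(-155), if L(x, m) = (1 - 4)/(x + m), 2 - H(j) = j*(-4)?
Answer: 39373/2 ≈ 19687.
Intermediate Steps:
H(j) = 2 + 4*j (H(j) = 2 - j*(-4) = 2 - (-4)*j = 2 + 4*j)
L(x, m) = -3/(m + x)
L(H(0), -4) - 127*(-155) = -3/(-4 + (2 + 4*0)) - 127*(-155) = -3/(-4 + (2 + 0)) + 19685 = -3/(-4 + 2) + 19685 = -3/(-2) + 19685 = -3*(-½) + 19685 = 3/2 + 19685 = 39373/2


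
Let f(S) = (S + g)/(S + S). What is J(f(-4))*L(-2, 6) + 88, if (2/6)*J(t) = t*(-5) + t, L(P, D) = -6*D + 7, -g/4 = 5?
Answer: 1132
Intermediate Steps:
g = -20 (g = -4*5 = -20)
L(P, D) = 7 - 6*D
f(S) = (-20 + S)/(2*S) (f(S) = (S - 20)/(S + S) = (-20 + S)/((2*S)) = (-20 + S)*(1/(2*S)) = (-20 + S)/(2*S))
J(t) = -12*t (J(t) = 3*(t*(-5) + t) = 3*(-5*t + t) = 3*(-4*t) = -12*t)
J(f(-4))*L(-2, 6) + 88 = (-6*(-20 - 4)/(-4))*(7 - 6*6) + 88 = (-6*(-1)*(-24)/4)*(7 - 36) + 88 = -12*3*(-29) + 88 = -36*(-29) + 88 = 1044 + 88 = 1132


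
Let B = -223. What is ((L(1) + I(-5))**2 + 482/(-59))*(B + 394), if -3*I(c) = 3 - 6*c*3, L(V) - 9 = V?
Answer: 4366827/59 ≈ 74014.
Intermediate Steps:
L(V) = 9 + V
I(c) = -1 + 6*c (I(c) = -(3 - 6*c*3)/3 = -(3 - 18*c)/3 = -1 + 6*c)
((L(1) + I(-5))**2 + 482/(-59))*(B + 394) = (((9 + 1) + (-1 + 6*(-5)))**2 + 482/(-59))*(-223 + 394) = ((10 + (-1 - 30))**2 + 482*(-1/59))*171 = ((10 - 31)**2 - 482/59)*171 = ((-21)**2 - 482/59)*171 = (441 - 482/59)*171 = (25537/59)*171 = 4366827/59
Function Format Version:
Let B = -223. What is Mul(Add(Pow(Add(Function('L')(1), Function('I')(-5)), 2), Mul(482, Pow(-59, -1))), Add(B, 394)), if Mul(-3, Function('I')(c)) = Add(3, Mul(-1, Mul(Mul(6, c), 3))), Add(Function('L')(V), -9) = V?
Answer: Rational(4366827, 59) ≈ 74014.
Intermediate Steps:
Function('L')(V) = Add(9, V)
Function('I')(c) = Add(-1, Mul(6, c)) (Function('I')(c) = Mul(Rational(-1, 3), Add(3, Mul(-1, Mul(Mul(6, c), 3)))) = Mul(Rational(-1, 3), Add(3, Mul(-1, Mul(18, c)))) = Mul(Rational(-1, 3), Add(3, Mul(-18, c))) = Add(-1, Mul(6, c)))
Mul(Add(Pow(Add(Function('L')(1), Function('I')(-5)), 2), Mul(482, Pow(-59, -1))), Add(B, 394)) = Mul(Add(Pow(Add(Add(9, 1), Add(-1, Mul(6, -5))), 2), Mul(482, Pow(-59, -1))), Add(-223, 394)) = Mul(Add(Pow(Add(10, Add(-1, -30)), 2), Mul(482, Rational(-1, 59))), 171) = Mul(Add(Pow(Add(10, -31), 2), Rational(-482, 59)), 171) = Mul(Add(Pow(-21, 2), Rational(-482, 59)), 171) = Mul(Add(441, Rational(-482, 59)), 171) = Mul(Rational(25537, 59), 171) = Rational(4366827, 59)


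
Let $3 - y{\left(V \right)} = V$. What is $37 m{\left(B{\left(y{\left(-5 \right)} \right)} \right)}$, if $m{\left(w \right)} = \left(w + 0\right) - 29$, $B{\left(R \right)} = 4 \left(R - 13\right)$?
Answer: $-1813$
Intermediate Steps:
$y{\left(V \right)} = 3 - V$
$B{\left(R \right)} = -52 + 4 R$ ($B{\left(R \right)} = 4 \left(-13 + R\right) = -52 + 4 R$)
$m{\left(w \right)} = -29 + w$ ($m{\left(w \right)} = w - 29 = -29 + w$)
$37 m{\left(B{\left(y{\left(-5 \right)} \right)} \right)} = 37 \left(-29 - \left(52 - 4 \left(3 - -5\right)\right)\right) = 37 \left(-29 - \left(52 - 4 \left(3 + 5\right)\right)\right) = 37 \left(-29 + \left(-52 + 4 \cdot 8\right)\right) = 37 \left(-29 + \left(-52 + 32\right)\right) = 37 \left(-29 - 20\right) = 37 \left(-49\right) = -1813$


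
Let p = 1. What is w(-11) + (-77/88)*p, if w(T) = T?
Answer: -95/8 ≈ -11.875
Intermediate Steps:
w(-11) + (-77/88)*p = -11 - 77/88*1 = -11 - 77*1/88*1 = -11 - 7/8*1 = -11 - 7/8 = -95/8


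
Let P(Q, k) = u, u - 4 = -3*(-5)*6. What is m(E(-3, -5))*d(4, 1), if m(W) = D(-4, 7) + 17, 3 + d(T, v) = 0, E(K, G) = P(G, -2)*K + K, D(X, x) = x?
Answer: -72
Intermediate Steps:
u = 94 (u = 4 - 3*(-5)*6 = 4 + 15*6 = 4 + 90 = 94)
P(Q, k) = 94
E(K, G) = 95*K (E(K, G) = 94*K + K = 95*K)
d(T, v) = -3 (d(T, v) = -3 + 0 = -3)
m(W) = 24 (m(W) = 7 + 17 = 24)
m(E(-3, -5))*d(4, 1) = 24*(-3) = -72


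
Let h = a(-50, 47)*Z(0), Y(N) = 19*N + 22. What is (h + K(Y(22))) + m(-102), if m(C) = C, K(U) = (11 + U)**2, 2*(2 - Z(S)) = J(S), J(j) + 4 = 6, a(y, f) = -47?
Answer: 203252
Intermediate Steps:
J(j) = 2 (J(j) = -4 + 6 = 2)
Z(S) = 1 (Z(S) = 2 - 1/2*2 = 2 - 1 = 1)
Y(N) = 22 + 19*N
h = -47 (h = -47*1 = -47)
(h + K(Y(22))) + m(-102) = (-47 + (11 + (22 + 19*22))**2) - 102 = (-47 + (11 + (22 + 418))**2) - 102 = (-47 + (11 + 440)**2) - 102 = (-47 + 451**2) - 102 = (-47 + 203401) - 102 = 203354 - 102 = 203252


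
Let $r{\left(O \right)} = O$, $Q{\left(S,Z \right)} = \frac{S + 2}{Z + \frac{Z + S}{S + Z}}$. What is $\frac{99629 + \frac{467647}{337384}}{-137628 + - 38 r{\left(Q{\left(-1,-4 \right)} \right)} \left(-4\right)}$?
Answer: $- \frac{7757007273}{10719364448} \approx -0.72364$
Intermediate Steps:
$Q{\left(S,Z \right)} = \frac{2 + S}{1 + Z}$ ($Q{\left(S,Z \right)} = \frac{2 + S}{Z + \frac{S + Z}{S + Z}} = \frac{2 + S}{Z + 1} = \frac{2 + S}{1 + Z}$)
$\frac{99629 + \frac{467647}{337384}}{-137628 + - 38 r{\left(Q{\left(-1,-4 \right)} \right)} \left(-4\right)} = \frac{99629 + \frac{467647}{337384}}{-137628 + - 38 \frac{2 - 1}{1 - 4} \left(-4\right)} = \frac{99629 + 467647 \cdot \frac{1}{337384}}{-137628 + - 38 \frac{1}{-3} \cdot 1 \left(-4\right)} = \frac{99629 + \frac{467647}{337384}}{-137628 + - 38 \left(\left(- \frac{1}{3}\right) 1\right) \left(-4\right)} = \frac{33613698183}{337384 \left(-137628 + \left(-38\right) \left(- \frac{1}{3}\right) \left(-4\right)\right)} = \frac{33613698183}{337384 \left(-137628 + \frac{38}{3} \left(-4\right)\right)} = \frac{33613698183}{337384 \left(-137628 - \frac{152}{3}\right)} = \frac{33613698183}{337384 \left(- \frac{413036}{3}\right)} = \frac{33613698183}{337384} \left(- \frac{3}{413036}\right) = - \frac{7757007273}{10719364448}$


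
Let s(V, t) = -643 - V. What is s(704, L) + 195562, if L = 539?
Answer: 194215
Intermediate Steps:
s(704, L) + 195562 = (-643 - 1*704) + 195562 = (-643 - 704) + 195562 = -1347 + 195562 = 194215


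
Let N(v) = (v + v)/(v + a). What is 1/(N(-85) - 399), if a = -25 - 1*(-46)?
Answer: -32/12683 ≈ -0.0025231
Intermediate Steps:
a = 21 (a = -25 + 46 = 21)
N(v) = 2*v/(21 + v) (N(v) = (v + v)/(v + 21) = (2*v)/(21 + v) = 2*v/(21 + v))
1/(N(-85) - 399) = 1/(2*(-85)/(21 - 85) - 399) = 1/(2*(-85)/(-64) - 399) = 1/(2*(-85)*(-1/64) - 399) = 1/(85/32 - 399) = 1/(-12683/32) = -32/12683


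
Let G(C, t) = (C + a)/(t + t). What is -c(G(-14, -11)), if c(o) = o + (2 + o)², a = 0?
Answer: -918/121 ≈ -7.5868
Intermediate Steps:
G(C, t) = C/(2*t) (G(C, t) = (C + 0)/(t + t) = C/((2*t)) = C*(1/(2*t)) = C/(2*t))
-c(G(-14, -11)) = -((½)*(-14)/(-11) + (2 + (½)*(-14)/(-11))²) = -((½)*(-14)*(-1/11) + (2 + (½)*(-14)*(-1/11))²) = -(7/11 + (2 + 7/11)²) = -(7/11 + (29/11)²) = -(7/11 + 841/121) = -1*918/121 = -918/121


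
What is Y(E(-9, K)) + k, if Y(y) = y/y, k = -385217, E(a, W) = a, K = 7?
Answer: -385216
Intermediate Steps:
Y(y) = 1
Y(E(-9, K)) + k = 1 - 385217 = -385216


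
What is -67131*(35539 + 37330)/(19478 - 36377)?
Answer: 1630589613/5633 ≈ 2.8947e+5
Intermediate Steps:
-67131*(35539 + 37330)/(19478 - 36377) = -67131/((-16899/72869)) = -67131/((-16899*1/72869)) = -67131/(-16899/72869) = -67131*(-72869/16899) = 1630589613/5633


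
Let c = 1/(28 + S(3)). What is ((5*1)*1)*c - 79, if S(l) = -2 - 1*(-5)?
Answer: -2444/31 ≈ -78.839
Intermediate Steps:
S(l) = 3 (S(l) = -2 + 5 = 3)
c = 1/31 (c = 1/(28 + 3) = 1/31 ≈ 0.032258)
((5*1)*1)*c - 79 = ((5*1)*1)*(1/31) - 79 = (5*1)*(1/31) - 79 = 5*(1/31) - 79 = 5/31 - 79 = -2444/31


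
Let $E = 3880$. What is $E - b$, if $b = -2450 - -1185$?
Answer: $5145$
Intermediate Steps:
$b = -1265$ ($b = -2450 + 1185 = -1265$)
$E - b = 3880 - -1265 = 3880 + 1265 = 5145$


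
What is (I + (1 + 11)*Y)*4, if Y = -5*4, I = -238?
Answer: -1912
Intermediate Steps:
Y = -20
(I + (1 + 11)*Y)*4 = (-238 + (1 + 11)*(-20))*4 = (-238 + 12*(-20))*4 = (-238 - 240)*4 = -478*4 = -1912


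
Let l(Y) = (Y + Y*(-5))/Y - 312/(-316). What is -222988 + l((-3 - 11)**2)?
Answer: -17616290/79 ≈ -2.2299e+5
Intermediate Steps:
l(Y) = -238/79 (l(Y) = (Y - 5*Y)/Y - 312*(-1/316) = (-4*Y)/Y + 78/79 = -4 + 78/79 = -238/79)
-222988 + l((-3 - 11)**2) = -222988 - 238/79 = -17616290/79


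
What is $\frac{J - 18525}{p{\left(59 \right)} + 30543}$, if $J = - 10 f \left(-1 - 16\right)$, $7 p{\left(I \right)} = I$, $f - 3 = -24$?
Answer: $- \frac{30933}{42772} \approx -0.72321$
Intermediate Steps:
$f = -21$ ($f = 3 - 24 = -21$)
$p{\left(I \right)} = \frac{I}{7}$
$J = -3570$ ($J = \left(-10\right) \left(-21\right) \left(-1 - 16\right) = 210 \left(-1 - 16\right) = 210 \left(-17\right) = -3570$)
$\frac{J - 18525}{p{\left(59 \right)} + 30543} = \frac{-3570 - 18525}{\frac{1}{7} \cdot 59 + 30543} = - \frac{22095}{\frac{59}{7} + 30543} = - \frac{22095}{\frac{213860}{7}} = \left(-22095\right) \frac{7}{213860} = - \frac{30933}{42772}$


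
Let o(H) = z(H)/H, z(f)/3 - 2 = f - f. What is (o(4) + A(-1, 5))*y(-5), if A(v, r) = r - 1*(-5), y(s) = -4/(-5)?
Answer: 46/5 ≈ 9.2000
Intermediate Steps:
z(f) = 6 (z(f) = 6 + 3*(f - f) = 6 + 3*0 = 6 + 0 = 6)
y(s) = 4/5 (y(s) = -4*(-1/5) = 4/5)
o(H) = 6/H
A(v, r) = 5 + r (A(v, r) = r + 5 = 5 + r)
(o(4) + A(-1, 5))*y(-5) = (6/4 + (5 + 5))*(4/5) = (6*(1/4) + 10)*(4/5) = (3/2 + 10)*(4/5) = (23/2)*(4/5) = 46/5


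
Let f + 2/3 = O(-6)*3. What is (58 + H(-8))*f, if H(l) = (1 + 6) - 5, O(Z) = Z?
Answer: -1120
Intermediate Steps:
f = -56/3 (f = -2/3 - 6*3 = -2/3 - 18 = -56/3 ≈ -18.667)
H(l) = 2 (H(l) = 7 - 5 = 2)
(58 + H(-8))*f = (58 + 2)*(-56/3) = 60*(-56/3) = -1120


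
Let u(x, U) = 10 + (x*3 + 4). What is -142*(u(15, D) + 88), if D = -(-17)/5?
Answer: -20874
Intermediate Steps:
D = 17/5 (D = -(-17)/5 = -1*(-17/5) = 17/5 ≈ 3.4000)
u(x, U) = 14 + 3*x (u(x, U) = 10 + (3*x + 4) = 10 + (4 + 3*x) = 14 + 3*x)
-142*(u(15, D) + 88) = -142*((14 + 3*15) + 88) = -142*((14 + 45) + 88) = -142*(59 + 88) = -142*147 = -20874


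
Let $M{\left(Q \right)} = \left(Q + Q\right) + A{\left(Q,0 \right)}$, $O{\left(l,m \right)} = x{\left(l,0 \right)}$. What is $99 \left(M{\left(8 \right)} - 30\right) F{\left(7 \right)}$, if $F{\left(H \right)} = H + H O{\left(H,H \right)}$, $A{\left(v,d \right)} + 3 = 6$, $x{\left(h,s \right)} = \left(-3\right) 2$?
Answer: $38115$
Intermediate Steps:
$x{\left(h,s \right)} = -6$
$A{\left(v,d \right)} = 3$ ($A{\left(v,d \right)} = -3 + 6 = 3$)
$O{\left(l,m \right)} = -6$
$F{\left(H \right)} = - 5 H$ ($F{\left(H \right)} = H + H \left(-6\right) = H - 6 H = - 5 H$)
$M{\left(Q \right)} = 3 + 2 Q$ ($M{\left(Q \right)} = \left(Q + Q\right) + 3 = 2 Q + 3 = 3 + 2 Q$)
$99 \left(M{\left(8 \right)} - 30\right) F{\left(7 \right)} = 99 \left(\left(3 + 2 \cdot 8\right) - 30\right) \left(\left(-5\right) 7\right) = 99 \left(\left(3 + 16\right) - 30\right) \left(-35\right) = 99 \left(19 - 30\right) \left(-35\right) = 99 \left(-11\right) \left(-35\right) = \left(-1089\right) \left(-35\right) = 38115$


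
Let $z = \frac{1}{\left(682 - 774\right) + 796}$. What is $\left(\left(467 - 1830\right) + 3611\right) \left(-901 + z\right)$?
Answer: $- \frac{178239143}{88} \approx -2.0254 \cdot 10^{6}$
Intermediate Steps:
$z = \frac{1}{704}$ ($z = \frac{1}{-92 + 796} = \frac{1}{704} \approx 0.0014205$)
$\left(\left(467 - 1830\right) + 3611\right) \left(-901 + z\right) = \left(\left(467 - 1830\right) + 3611\right) \left(-901 + \frac{1}{704}\right) = \left(\left(467 - 1830\right) + 3611\right) \left(- \frac{634303}{704}\right) = \left(-1363 + 3611\right) \left(- \frac{634303}{704}\right) = 2248 \left(- \frac{634303}{704}\right) = - \frac{178239143}{88}$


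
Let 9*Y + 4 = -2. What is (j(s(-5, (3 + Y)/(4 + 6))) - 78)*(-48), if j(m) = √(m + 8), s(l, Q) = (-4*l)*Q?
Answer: 3744 - 16*√114 ≈ 3573.2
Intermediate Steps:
Y = -⅔ (Y = -4/9 + (⅑)*(-2) = -4/9 - 2/9 = -⅔ ≈ -0.66667)
s(l, Q) = -4*Q*l
j(m) = √(8 + m)
(j(s(-5, (3 + Y)/(4 + 6))) - 78)*(-48) = (√(8 - 4*(3 - ⅔)/(4 + 6)*(-5)) - 78)*(-48) = (√(8 - 4*(7/3)/10*(-5)) - 78)*(-48) = (√(8 - 4*(7/3)*(⅒)*(-5)) - 78)*(-48) = (√(8 - 4*7/30*(-5)) - 78)*(-48) = (√(8 + 14/3) - 78)*(-48) = (√(38/3) - 78)*(-48) = (√114/3 - 78)*(-48) = (-78 + √114/3)*(-48) = 3744 - 16*√114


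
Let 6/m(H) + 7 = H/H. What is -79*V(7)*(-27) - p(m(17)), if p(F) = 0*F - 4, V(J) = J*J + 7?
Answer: 119452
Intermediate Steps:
V(J) = 7 + J² (V(J) = J² + 7 = 7 + J²)
m(H) = -1 (m(H) = 6/(-7 + H/H) = 6/(-7 + 1) = 6/(-6) = 6*(-⅙) = -1)
p(F) = -4 (p(F) = 0 - 4 = -4)
-79*V(7)*(-27) - p(m(17)) = -79*(7 + 7²)*(-27) - 1*(-4) = -79*(7 + 49)*(-27) + 4 = -79*56*(-27) + 4 = -4424*(-27) + 4 = 119448 + 4 = 119452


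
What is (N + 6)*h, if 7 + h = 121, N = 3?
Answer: 1026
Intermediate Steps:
h = 114 (h = -7 + 121 = 114)
(N + 6)*h = (3 + 6)*114 = 9*114 = 1026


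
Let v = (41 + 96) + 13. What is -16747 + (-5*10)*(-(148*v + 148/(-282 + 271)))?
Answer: 12018383/11 ≈ 1.0926e+6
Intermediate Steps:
v = 150 (v = 137 + 13 = 150)
-16747 + (-5*10)*(-(148*v + 148/(-282 + 271))) = -16747 + (-5*10)*(-(22200 + 148/(-282 + 271))) = -16747 - (-7400)/(1/(150 + 1/(-11))) = -16747 - (-7400)/(1/(150 - 1/11)) = -16747 - (-7400)/(1/(1649/11)) = -16747 - (-7400)/11/1649 = -16747 - (-7400)*1649/11 = -16747 - 50*(-244052/11) = -16747 + 12202600/11 = 12018383/11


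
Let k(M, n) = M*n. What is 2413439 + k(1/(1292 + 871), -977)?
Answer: 5220267580/2163 ≈ 2.4134e+6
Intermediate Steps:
2413439 + k(1/(1292 + 871), -977) = 2413439 - 977/(1292 + 871) = 2413439 - 977/2163 = 5220267580/2163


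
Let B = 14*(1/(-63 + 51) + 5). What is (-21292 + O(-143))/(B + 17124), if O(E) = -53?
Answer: -128070/103157 ≈ -1.2415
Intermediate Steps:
B = 413/6 (B = 14*(1/(-12) + 5) = 14*(-1/12 + 5) = 14*(59/12) = 413/6 ≈ 68.833)
(-21292 + O(-143))/(B + 17124) = (-21292 - 53)/(413/6 + 17124) = -21345/103157/6 = -21345*6/103157 = -128070/103157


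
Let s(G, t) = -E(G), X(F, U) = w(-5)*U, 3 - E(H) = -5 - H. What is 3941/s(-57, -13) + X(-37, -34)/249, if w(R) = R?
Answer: 141377/1743 ≈ 81.111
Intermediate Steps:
E(H) = 8 + H (E(H) = 3 - (-5 - H) = 3 + (5 + H) = 8 + H)
X(F, U) = -5*U
s(G, t) = -8 - G (s(G, t) = -(8 + G) = -8 - G)
3941/s(-57, -13) + X(-37, -34)/249 = 3941/(-8 - 1*(-57)) - 5*(-34)/249 = 3941/(-8 + 57) + 170*(1/249) = 3941/49 + 170/249 = 3941*(1/49) + 170/249 = 563/7 + 170/249 = 141377/1743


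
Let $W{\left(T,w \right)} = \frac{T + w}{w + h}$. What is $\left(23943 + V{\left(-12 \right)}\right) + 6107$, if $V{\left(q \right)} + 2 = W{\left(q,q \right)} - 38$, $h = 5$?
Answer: $\frac{210094}{7} \approx 30013.0$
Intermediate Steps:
$W{\left(T,w \right)} = \frac{T + w}{5 + w}$ ($W{\left(T,w \right)} = \frac{T + w}{w + 5} = \frac{T + w}{5 + w}$)
$V{\left(q \right)} = -40 + \frac{2 q}{5 + q}$ ($V{\left(q \right)} = -2 + \left(\frac{q + q}{5 + q} - 38\right) = -2 + \left(\frac{2 q}{5 + q} - 38\right) = -2 + \left(-38 + \frac{2 q}{5 + q}\right) = -40 + \frac{2 q}{5 + q}$)
$\left(23943 + V{\left(-12 \right)}\right) + 6107 = \left(23943 + \frac{2 \left(-100 - -228\right)}{5 - 12}\right) + 6107 = \left(23943 + \frac{2 \left(-100 + 228\right)}{-7}\right) + 6107 = \left(23943 + 2 \left(- \frac{1}{7}\right) 128\right) + 6107 = \left(23943 - \frac{256}{7}\right) + 6107 = \frac{167345}{7} + 6107 = \frac{210094}{7}$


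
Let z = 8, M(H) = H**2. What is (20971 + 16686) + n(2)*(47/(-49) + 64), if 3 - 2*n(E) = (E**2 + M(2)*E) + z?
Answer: 3637873/98 ≈ 37121.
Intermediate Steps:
n(E) = -5/2 - 2*E - E**2/2 (n(E) = 3/2 - ((E**2 + 2**2*E) + 8)/2 = 3/2 - ((E**2 + 4*E) + 8)/2 = 3/2 - (8 + E**2 + 4*E)/2 = 3/2 + (-4 - 2*E - E**2/2) = -5/2 - 2*E - E**2/2)
(20971 + 16686) + n(2)*(47/(-49) + 64) = (20971 + 16686) + (-5/2 - 2*2 - 1/2*2**2)*(47/(-49) + 64) = 37657 + (-5/2 - 4 - 1/2*4)*(47*(-1/49) + 64) = 37657 + (-5/2 - 4 - 2)*(-47/49 + 64) = 37657 - 17/2*3089/49 = 37657 - 52513/98 = 3637873/98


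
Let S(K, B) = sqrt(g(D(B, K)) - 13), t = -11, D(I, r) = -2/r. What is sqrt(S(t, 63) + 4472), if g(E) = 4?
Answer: sqrt(4472 + 3*I) ≈ 66.873 + 0.0224*I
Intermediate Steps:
S(K, B) = 3*I (S(K, B) = sqrt(4 - 13) = sqrt(-9) = 3*I)
sqrt(S(t, 63) + 4472) = sqrt(3*I + 4472) = sqrt(4472 + 3*I)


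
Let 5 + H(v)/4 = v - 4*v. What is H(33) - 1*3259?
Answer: -3675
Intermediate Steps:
H(v) = -20 - 12*v (H(v) = -20 + 4*(v - 4*v) = -20 + 4*(-3*v) = -20 - 12*v)
H(33) - 1*3259 = (-20 - 12*33) - 1*3259 = (-20 - 396) - 3259 = -416 - 3259 = -3675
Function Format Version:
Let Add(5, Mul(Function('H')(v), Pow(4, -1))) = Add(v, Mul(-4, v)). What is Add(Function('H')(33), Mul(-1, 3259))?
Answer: -3675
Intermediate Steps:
Function('H')(v) = Add(-20, Mul(-12, v)) (Function('H')(v) = Add(-20, Mul(4, Add(v, Mul(-4, v)))) = Add(-20, Mul(4, Mul(-3, v))) = Add(-20, Mul(-12, v)))
Add(Function('H')(33), Mul(-1, 3259)) = Add(Add(-20, Mul(-12, 33)), Mul(-1, 3259)) = Add(Add(-20, -396), -3259) = Add(-416, -3259) = -3675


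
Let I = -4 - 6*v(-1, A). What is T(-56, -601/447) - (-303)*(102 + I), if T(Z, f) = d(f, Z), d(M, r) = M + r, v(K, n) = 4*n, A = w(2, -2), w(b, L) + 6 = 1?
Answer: 29500505/447 ≈ 65997.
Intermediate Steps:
w(b, L) = -5 (w(b, L) = -6 + 1 = -5)
A = -5
T(Z, f) = Z + f (T(Z, f) = f + Z = Z + f)
I = 116 (I = -4 - 24*(-5) = -4 - 6*(-20) = -4 + 120 = 116)
T(-56, -601/447) - (-303)*(102 + I) = (-56 - 601/447) - (-303)*(102 + 116) = (-56 - 601*1/447) - (-303)*218 = (-56 - 601/447) - 1*(-66054) = -25633/447 + 66054 = 29500505/447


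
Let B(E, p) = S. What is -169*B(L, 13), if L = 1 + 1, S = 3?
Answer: -507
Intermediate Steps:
L = 2
B(E, p) = 3
-169*B(L, 13) = -169*3 = -507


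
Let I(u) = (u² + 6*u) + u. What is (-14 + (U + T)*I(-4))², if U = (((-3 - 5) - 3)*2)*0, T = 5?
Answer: 5476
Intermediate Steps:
U = 0 (U = ((-8 - 3)*2)*0 = -11*2*0 = -22*0 = 0)
I(u) = u² + 7*u
(-14 + (U + T)*I(-4))² = (-14 + (0 + 5)*(-4*(7 - 4)))² = (-14 + 5*(-4*3))² = (-14 + 5*(-12))² = (-14 - 60)² = (-74)² = 5476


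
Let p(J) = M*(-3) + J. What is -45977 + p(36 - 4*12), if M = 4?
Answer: -46001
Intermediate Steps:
p(J) = -12 + J (p(J) = 4*(-3) + J = -12 + J)
-45977 + p(36 - 4*12) = -45977 + (-12 + (36 - 4*12)) = -45977 + (-12 + (36 - 48)) = -45977 + (-12 - 12) = -45977 - 24 = -46001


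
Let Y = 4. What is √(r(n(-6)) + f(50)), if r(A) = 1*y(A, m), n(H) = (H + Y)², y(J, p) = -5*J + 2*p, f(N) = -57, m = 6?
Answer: I*√65 ≈ 8.0623*I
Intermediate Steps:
n(H) = (4 + H)² (n(H) = (H + 4)² = (4 + H)²)
r(A) = 12 - 5*A (r(A) = 1*(-5*A + 2*6) = 1*(-5*A + 12) = 1*(12 - 5*A) = 12 - 5*A)
√(r(n(-6)) + f(50)) = √((12 - 5*(4 - 6)²) - 57) = √((12 - 5*(-2)²) - 57) = √((12 - 5*4) - 57) = √((12 - 20) - 57) = √(-8 - 57) = √(-65) = I*√65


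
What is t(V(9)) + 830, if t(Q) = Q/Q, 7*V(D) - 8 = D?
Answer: 831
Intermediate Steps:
V(D) = 8/7 + D/7
t(Q) = 1
t(V(9)) + 830 = 1 + 830 = 831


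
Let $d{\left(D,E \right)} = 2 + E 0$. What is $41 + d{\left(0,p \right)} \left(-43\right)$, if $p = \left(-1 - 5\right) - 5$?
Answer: $-45$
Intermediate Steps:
$p = -11$ ($p = -6 - 5 = -11$)
$d{\left(D,E \right)} = 2$ ($d{\left(D,E \right)} = 2 + 0 = 2$)
$41 + d{\left(0,p \right)} \left(-43\right) = 41 + 2 \left(-43\right) = 41 - 86 = -45$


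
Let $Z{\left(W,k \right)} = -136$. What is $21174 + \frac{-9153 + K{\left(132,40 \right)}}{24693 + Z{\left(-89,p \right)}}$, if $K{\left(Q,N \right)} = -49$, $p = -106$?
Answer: $\frac{519960716}{24557} \approx 21174.0$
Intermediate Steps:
$21174 + \frac{-9153 + K{\left(132,40 \right)}}{24693 + Z{\left(-89,p \right)}} = 21174 + \frac{-9153 - 49}{24693 - 136} = 21174 - \frac{9202}{24557} = \frac{519960716}{24557}$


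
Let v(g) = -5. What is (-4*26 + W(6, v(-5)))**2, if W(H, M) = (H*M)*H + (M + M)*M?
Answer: 54756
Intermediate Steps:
W(H, M) = 2*M**2 + M*H**2 (W(H, M) = M*H**2 + (2*M)*M = M*H**2 + 2*M**2 = 2*M**2 + M*H**2)
(-4*26 + W(6, v(-5)))**2 = (-4*26 - 5*(6**2 + 2*(-5)))**2 = (-104 - 5*(36 - 10))**2 = (-104 - 5*26)**2 = (-104 - 130)**2 = (-234)**2 = 54756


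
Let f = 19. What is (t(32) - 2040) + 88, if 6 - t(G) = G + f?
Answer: -1997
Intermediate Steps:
t(G) = -13 - G (t(G) = 6 - (G + 19) = 6 - (19 + G) = 6 + (-19 - G) = -13 - G)
(t(32) - 2040) + 88 = ((-13 - 1*32) - 2040) + 88 = ((-13 - 32) - 2040) + 88 = (-45 - 2040) + 88 = -2085 + 88 = -1997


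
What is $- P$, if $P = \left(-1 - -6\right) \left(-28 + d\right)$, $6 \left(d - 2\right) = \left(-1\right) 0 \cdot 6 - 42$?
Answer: $165$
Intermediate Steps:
$d = -5$ ($d = 2 + \frac{\left(-1\right) 0 \cdot 6 - 42}{6} = 2 + \frac{0 \cdot 6 - 42}{6} = 2 + \frac{0 - 42}{6} = 2 + \frac{1}{6} \left(-42\right) = 2 - 7 = -5$)
$P = -165$ ($P = \left(-1 - -6\right) \left(-28 - 5\right) = \left(-1 + 6\right) \left(-33\right) = 5 \left(-33\right) = -165$)
$- P = \left(-1\right) \left(-165\right) = 165$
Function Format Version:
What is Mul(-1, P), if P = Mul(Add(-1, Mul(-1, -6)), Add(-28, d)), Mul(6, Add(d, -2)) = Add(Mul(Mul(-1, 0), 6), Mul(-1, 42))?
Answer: 165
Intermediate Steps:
d = -5 (d = Add(2, Mul(Rational(1, 6), Add(Mul(Mul(-1, 0), 6), Mul(-1, 42)))) = Add(2, Mul(Rational(1, 6), Add(Mul(0, 6), -42))) = Add(2, Mul(Rational(1, 6), Add(0, -42))) = Add(2, Mul(Rational(1, 6), -42)) = Add(2, -7) = -5)
P = -165 (P = Mul(Add(-1, Mul(-1, -6)), Add(-28, -5)) = Mul(Add(-1, 6), -33) = Mul(5, -33) = -165)
Mul(-1, P) = Mul(-1, -165) = 165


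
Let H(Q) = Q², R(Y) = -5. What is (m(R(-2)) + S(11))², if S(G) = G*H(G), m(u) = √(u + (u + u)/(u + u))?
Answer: 1771557 + 5324*I ≈ 1.7716e+6 + 5324.0*I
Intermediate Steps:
m(u) = √(1 + u) (m(u) = √(u + (2*u)/((2*u))) = √(u + (2*u)*(1/(2*u))) = √(u + 1) = √(1 + u))
S(G) = G³ (S(G) = G*G² = G³)
(m(R(-2)) + S(11))² = (√(1 - 5) + 11³)² = (√(-4) + 1331)² = (2*I + 1331)² = (1331 + 2*I)²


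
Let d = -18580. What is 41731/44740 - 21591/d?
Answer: 43533583/20781730 ≈ 2.0948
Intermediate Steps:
41731/44740 - 21591/d = 41731/44740 - 21591/(-18580) = 41731*(1/44740) - 21591*(-1/18580) = 41731/44740 + 21591/18580 = 43533583/20781730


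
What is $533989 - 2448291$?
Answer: $-1914302$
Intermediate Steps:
$533989 - 2448291 = -1914302$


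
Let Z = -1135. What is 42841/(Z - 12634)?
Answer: -42841/13769 ≈ -3.1114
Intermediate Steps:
42841/(Z - 12634) = 42841/(-1135 - 12634) = 42841/(-13769) = 42841*(-1/13769) = -42841/13769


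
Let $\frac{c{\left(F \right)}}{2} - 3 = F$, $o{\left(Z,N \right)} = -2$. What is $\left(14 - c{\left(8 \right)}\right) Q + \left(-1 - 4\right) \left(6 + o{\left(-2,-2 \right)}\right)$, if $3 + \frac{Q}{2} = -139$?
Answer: $2252$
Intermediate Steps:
$c{\left(F \right)} = 6 + 2 F$
$Q = -284$ ($Q = -6 + 2 \left(-139\right) = -6 - 278 = -284$)
$\left(14 - c{\left(8 \right)}\right) Q + \left(-1 - 4\right) \left(6 + o{\left(-2,-2 \right)}\right) = \left(14 - \left(6 + 2 \cdot 8\right)\right) \left(-284\right) + \left(-1 - 4\right) \left(6 - 2\right) = \left(14 - \left(6 + 16\right)\right) \left(-284\right) + \left(-1 - 4\right) 4 = \left(14 - 22\right) \left(-284\right) - 20 = \left(-8\right) \left(-284\right) - 20 = 2272 - 20 = 2252$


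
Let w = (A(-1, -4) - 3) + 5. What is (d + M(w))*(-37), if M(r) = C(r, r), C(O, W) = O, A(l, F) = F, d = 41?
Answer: -1443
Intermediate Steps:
w = -2 (w = (-4 - 3) + 5 = -7 + 5 = -2)
M(r) = r
(d + M(w))*(-37) = (41 - 2)*(-37) = 39*(-37) = -1443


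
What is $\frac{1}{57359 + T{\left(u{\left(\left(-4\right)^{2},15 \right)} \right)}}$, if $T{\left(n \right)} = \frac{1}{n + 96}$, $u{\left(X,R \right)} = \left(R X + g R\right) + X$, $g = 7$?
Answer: $\frac{457}{26213064} \approx 1.7434 \cdot 10^{-5}$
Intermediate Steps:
$u{\left(X,R \right)} = X + 7 R + R X$ ($u{\left(X,R \right)} = \left(R X + 7 R\right) + X = \left(7 R + R X\right) + X = X + 7 R + R X$)
$T{\left(n \right)} = \frac{1}{96 + n}$
$\frac{1}{57359 + T{\left(u{\left(\left(-4\right)^{2},15 \right)} \right)}} = \frac{1}{57359 + \frac{1}{96 + \left(\left(-4\right)^{2} + 7 \cdot 15 + 15 \left(-4\right)^{2}\right)}} = \frac{1}{57359 + \frac{1}{96 + \left(16 + 105 + 15 \cdot 16\right)}} = \frac{1}{57359 + \frac{1}{96 + \left(16 + 105 + 240\right)}} = \frac{1}{57359 + \frac{1}{96 + 361}} = \frac{1}{57359 + \frac{1}{457}} = \frac{1}{\frac{26213064}{457}} = \frac{457}{26213064}$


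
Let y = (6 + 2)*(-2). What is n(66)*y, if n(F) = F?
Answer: -1056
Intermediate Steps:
y = -16 (y = 8*(-2) = -16)
n(66)*y = 66*(-16) = -1056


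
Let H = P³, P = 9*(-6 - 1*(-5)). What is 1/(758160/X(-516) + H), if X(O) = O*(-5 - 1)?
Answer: -43/20817 ≈ -0.0020656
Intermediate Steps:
X(O) = -6*O (X(O) = O*(-6) = -6*O)
P = -9 (P = 9*(-6 + 5) = 9*(-1) = -9)
H = -729 (H = (-9)³ = -729)
1/(758160/X(-516) + H) = 1/(758160/((-6*(-516))) - 729) = 1/(758160/3096 - 729) = 1/(758160*(1/3096) - 729) = 1/(10530/43 - 729) = 1/(-20817/43) = -43/20817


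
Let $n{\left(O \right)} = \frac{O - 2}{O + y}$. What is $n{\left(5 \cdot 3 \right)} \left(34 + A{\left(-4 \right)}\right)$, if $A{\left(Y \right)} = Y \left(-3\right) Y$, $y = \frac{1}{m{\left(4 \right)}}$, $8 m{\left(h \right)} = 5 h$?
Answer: $- \frac{130}{11} \approx -11.818$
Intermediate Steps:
$m{\left(h \right)} = \frac{5 h}{8}$
$y = \frac{2}{5}$ ($y = \frac{1}{\frac{5}{8} \cdot 4} = \frac{1}{\frac{5}{2}} = \frac{2}{5} \approx 0.4$)
$A{\left(Y \right)} = - 3 Y^{2}$ ($A{\left(Y \right)} = - 3 Y Y = - 3 Y^{2}$)
$n{\left(O \right)} = \frac{-2 + O}{\frac{2}{5} + O}$ ($n{\left(O \right)} = \frac{O - 2}{O + \frac{2}{5}} = \frac{-2 + O}{\frac{2}{5} + O}$)
$n{\left(5 \cdot 3 \right)} \left(34 + A{\left(-4 \right)}\right) = \frac{5 \left(-2 + 5 \cdot 3\right)}{2 + 5 \cdot 5 \cdot 3} \left(34 - 3 \left(-4\right)^{2}\right) = \frac{5 \left(-2 + 15\right)}{2 + 5 \cdot 15} \left(34 - 48\right) = 5 \frac{1}{2 + 75} \cdot 13 \left(34 - 48\right) = 5 \cdot \frac{1}{77} \cdot 13 \left(-14\right) = \frac{65}{77} \left(-14\right) = - \frac{130}{11}$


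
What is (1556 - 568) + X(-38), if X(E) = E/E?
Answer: 989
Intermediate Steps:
X(E) = 1
(1556 - 568) + X(-38) = (1556 - 568) + 1 = 988 + 1 = 989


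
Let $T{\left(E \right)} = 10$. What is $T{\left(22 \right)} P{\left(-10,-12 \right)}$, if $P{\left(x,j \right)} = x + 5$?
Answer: $-50$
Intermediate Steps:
$P{\left(x,j \right)} = 5 + x$
$T{\left(22 \right)} P{\left(-10,-12 \right)} = 10 \left(5 - 10\right) = 10 \left(-5\right) = -50$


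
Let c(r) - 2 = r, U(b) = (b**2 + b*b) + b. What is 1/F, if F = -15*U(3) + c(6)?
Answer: -1/307 ≈ -0.0032573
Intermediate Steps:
U(b) = b + 2*b**2 (U(b) = (b**2 + b**2) + b = 2*b**2 + b = b + 2*b**2)
c(r) = 2 + r
F = -307 (F = -45*(1 + 2*3) + (2 + 6) = -45*(1 + 6) + 8 = -45*7 + 8 = -15*21 + 8 = -315 + 8 = -307)
1/F = 1/(-307) = -1/307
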